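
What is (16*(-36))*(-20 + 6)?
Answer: 8064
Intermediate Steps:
(16*(-36))*(-20 + 6) = -576*(-14) = 8064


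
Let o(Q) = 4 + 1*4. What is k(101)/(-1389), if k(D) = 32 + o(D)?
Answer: -40/1389 ≈ -0.028798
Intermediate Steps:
o(Q) = 8 (o(Q) = 4 + 4 = 8)
k(D) = 40 (k(D) = 32 + 8 = 40)
k(101)/(-1389) = 40/(-1389) = 40*(-1/1389) = -40/1389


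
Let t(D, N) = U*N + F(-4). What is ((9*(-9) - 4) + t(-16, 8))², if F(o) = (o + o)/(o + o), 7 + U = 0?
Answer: 19600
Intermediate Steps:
U = -7 (U = -7 + 0 = -7)
F(o) = 1 (F(o) = (2*o)/((2*o)) = (2*o)*(1/(2*o)) = 1)
t(D, N) = 1 - 7*N (t(D, N) = -7*N + 1 = 1 - 7*N)
((9*(-9) - 4) + t(-16, 8))² = ((9*(-9) - 4) + (1 - 7*8))² = ((-81 - 4) + (1 - 56))² = (-85 - 55)² = (-140)² = 19600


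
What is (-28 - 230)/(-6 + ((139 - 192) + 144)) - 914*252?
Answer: -19578138/85 ≈ -2.3033e+5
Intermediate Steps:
(-28 - 230)/(-6 + ((139 - 192) + 144)) - 914*252 = -258/(-6 + (-53 + 144)) - 230328 = -258/(-6 + 91) - 230328 = -258/85 - 230328 = -19578138/85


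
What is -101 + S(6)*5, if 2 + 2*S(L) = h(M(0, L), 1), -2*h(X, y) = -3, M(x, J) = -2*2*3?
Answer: -409/4 ≈ -102.25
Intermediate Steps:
M(x, J) = -12 (M(x, J) = -4*3 = -12)
h(X, y) = 3/2 (h(X, y) = -½*(-3) = 3/2)
S(L) = -¼ (S(L) = -1 + (½)*(3/2) = -1 + ¾ = -¼)
-101 + S(6)*5 = -101 - ¼*5 = -101 - 5/4 = -409/4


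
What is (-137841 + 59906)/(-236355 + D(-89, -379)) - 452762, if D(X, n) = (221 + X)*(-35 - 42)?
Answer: -8585719811/18963 ≈ -4.5276e+5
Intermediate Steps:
D(X, n) = -17017 - 77*X (D(X, n) = (221 + X)*(-77) = -17017 - 77*X)
(-137841 + 59906)/(-236355 + D(-89, -379)) - 452762 = (-137841 + 59906)/(-236355 + (-17017 - 77*(-89))) - 452762 = -77935/(-236355 + (-17017 + 6853)) - 452762 = -77935/(-236355 - 10164) - 452762 = -77935/(-246519) - 452762 = -77935*(-1/246519) - 452762 = 5995/18963 - 452762 = -8585719811/18963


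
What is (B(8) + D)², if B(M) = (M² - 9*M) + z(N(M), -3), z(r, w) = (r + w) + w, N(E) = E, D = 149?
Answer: 20449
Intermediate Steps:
z(r, w) = r + 2*w
B(M) = -6 + M² - 8*M (B(M) = (M² - 9*M) + (M + 2*(-3)) = (M² - 9*M) + (M - 6) = (M² - 9*M) + (-6 + M) = -6 + M² - 8*M)
(B(8) + D)² = ((-6 + 8² - 8*8) + 149)² = ((-6 + 64 - 64) + 149)² = (-6 + 149)² = 143² = 20449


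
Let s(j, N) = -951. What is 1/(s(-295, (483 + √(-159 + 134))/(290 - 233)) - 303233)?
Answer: -1/304184 ≈ -3.2875e-6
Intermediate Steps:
1/(s(-295, (483 + √(-159 + 134))/(290 - 233)) - 303233) = 1/(-951 - 303233) = 1/(-304184) = -1/304184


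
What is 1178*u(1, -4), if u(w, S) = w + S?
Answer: -3534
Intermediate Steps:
u(w, S) = S + w
1178*u(1, -4) = 1178*(-4 + 1) = 1178*(-3) = -3534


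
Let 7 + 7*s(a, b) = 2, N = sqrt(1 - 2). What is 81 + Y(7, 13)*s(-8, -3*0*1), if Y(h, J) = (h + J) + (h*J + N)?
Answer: 12/7 - 5*I/7 ≈ 1.7143 - 0.71429*I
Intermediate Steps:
N = I (N = sqrt(-1) = I ≈ 1.0*I)
s(a, b) = -5/7 (s(a, b) = -1 + (1/7)*2 = -1 + 2/7 = -5/7)
Y(h, J) = I + J + h + J*h (Y(h, J) = (h + J) + (h*J + I) = (J + h) + (J*h + I) = (J + h) + (I + J*h) = I + J + h + J*h)
81 + Y(7, 13)*s(-8, -3*0*1) = 81 + (I + 13 + 7 + 13*7)*(-5/7) = 81 + (I + 13 + 7 + 91)*(-5/7) = 81 + (111 + I)*(-5/7) = 81 + (-555/7 - 5*I/7) = 12/7 - 5*I/7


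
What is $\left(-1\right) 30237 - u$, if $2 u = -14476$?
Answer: $-22999$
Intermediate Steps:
$u = -7238$ ($u = \frac{1}{2} \left(-14476\right) = -7238$)
$\left(-1\right) 30237 - u = \left(-1\right) 30237 - -7238 = -30237 + 7238 = -22999$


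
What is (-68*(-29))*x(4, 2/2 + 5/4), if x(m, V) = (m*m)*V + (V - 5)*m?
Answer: 49300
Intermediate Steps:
x(m, V) = V*m**2 + m*(-5 + V) (x(m, V) = m**2*V + (-5 + V)*m = V*m**2 + m*(-5 + V))
(-68*(-29))*x(4, 2/2 + 5/4) = (-68*(-29))*(4*(-5 + (2/2 + 5/4) + (2/2 + 5/4)*4)) = 1972*(4*(-5 + (2*(1/2) + 5*(1/4)) + (2*(1/2) + 5*(1/4))*4)) = 1972*(4*(-5 + (1 + 5/4) + (1 + 5/4)*4)) = 1972*(4*(-5 + 9/4 + (9/4)*4)) = 1972*(4*(-5 + 9/4 + 9)) = 1972*(4*(25/4)) = 1972*25 = 49300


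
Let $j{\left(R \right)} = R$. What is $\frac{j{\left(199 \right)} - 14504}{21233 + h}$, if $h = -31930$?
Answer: $\frac{14305}{10697} \approx 1.3373$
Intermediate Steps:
$\frac{j{\left(199 \right)} - 14504}{21233 + h} = \frac{199 - 14504}{21233 - 31930} = - \frac{14305}{-10697} = \left(-14305\right) \left(- \frac{1}{10697}\right) = \frac{14305}{10697}$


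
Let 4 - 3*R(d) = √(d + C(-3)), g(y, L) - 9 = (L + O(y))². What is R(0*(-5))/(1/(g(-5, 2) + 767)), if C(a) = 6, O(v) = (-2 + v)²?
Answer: 13508/3 - 3377*√6/3 ≈ 1745.4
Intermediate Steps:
g(y, L) = 9 + (L + (-2 + y)²)²
R(d) = 4/3 - √(6 + d)/3 (R(d) = 4/3 - √(d + 6)/3 = 4/3 - √(6 + d)/3)
R(0*(-5))/(1/(g(-5, 2) + 767)) = (4/3 - √(6 + 0*(-5))/3)/(1/((9 + (2 + (-2 - 5)²)²) + 767)) = (4/3 - √(6 + 0)/3)/(1/((9 + (2 + (-7)²)²) + 767)) = (4/3 - √6/3)/(1/((9 + (2 + 49)²) + 767)) = (4/3 - √6/3)/(1/((9 + 51²) + 767)) = (4/3 - √6/3)/(1/((9 + 2601) + 767)) = (4/3 - √6/3)/(1/(2610 + 767)) = (4/3 - √6/3)/(1/3377) = (4/3 - √6/3)*3377 = 13508/3 - 3377*√6/3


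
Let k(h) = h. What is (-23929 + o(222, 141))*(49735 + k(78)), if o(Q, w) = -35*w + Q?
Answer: -1426743946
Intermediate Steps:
o(Q, w) = Q - 35*w
(-23929 + o(222, 141))*(49735 + k(78)) = (-23929 + (222 - 35*141))*(49735 + 78) = (-23929 + (222 - 4935))*49813 = (-23929 - 4713)*49813 = -28642*49813 = -1426743946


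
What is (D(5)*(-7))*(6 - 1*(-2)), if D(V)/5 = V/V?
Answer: -280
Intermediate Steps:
D(V) = 5 (D(V) = 5*(V/V) = 5*1 = 5)
(D(5)*(-7))*(6 - 1*(-2)) = (5*(-7))*(6 - 1*(-2)) = -35*(6 + 2) = -35*8 = -280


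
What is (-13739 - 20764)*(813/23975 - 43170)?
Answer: 5101514689473/3425 ≈ 1.4895e+9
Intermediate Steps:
(-13739 - 20764)*(813/23975 - 43170) = -34503*(813*(1/23975) - 43170) = -34503*(813/23975 - 43170) = -34503*(-1034999937/23975) = 5101514689473/3425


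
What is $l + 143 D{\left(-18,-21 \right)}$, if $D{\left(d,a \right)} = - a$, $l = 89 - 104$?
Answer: $2988$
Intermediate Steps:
$l = -15$
$l + 143 D{\left(-18,-21 \right)} = -15 + 143 \left(\left(-1\right) \left(-21\right)\right) = -15 + 143 \cdot 21 = -15 + 3003 = 2988$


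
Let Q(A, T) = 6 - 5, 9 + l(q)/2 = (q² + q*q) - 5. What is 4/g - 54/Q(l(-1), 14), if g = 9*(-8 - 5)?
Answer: -6322/117 ≈ -54.034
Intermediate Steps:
l(q) = -28 + 4*q² (l(q) = -18 + 2*((q² + q*q) - 5) = -18 + 2*((q² + q²) - 5) = -18 + 2*(2*q² - 5) = -18 + 2*(-5 + 2*q²) = -18 + (-10 + 4*q²) = -28 + 4*q²)
Q(A, T) = 1
g = -117 (g = 9*(-13) = -117)
4/g - 54/Q(l(-1), 14) = 4/(-117) - 54/1 = 4*(-1/117) - 54*1 = -4/117 - 54 = -6322/117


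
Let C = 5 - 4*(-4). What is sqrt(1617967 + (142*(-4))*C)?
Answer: sqrt(1606039) ≈ 1267.3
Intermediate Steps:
C = 21 (C = 5 + 16 = 21)
sqrt(1617967 + (142*(-4))*C) = sqrt(1617967 + (142*(-4))*21) = sqrt(1617967 - 568*21) = sqrt(1617967 - 11928) = sqrt(1606039)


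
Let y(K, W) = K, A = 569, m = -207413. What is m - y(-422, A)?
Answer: -206991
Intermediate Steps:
m - y(-422, A) = -207413 - 1*(-422) = -207413 + 422 = -206991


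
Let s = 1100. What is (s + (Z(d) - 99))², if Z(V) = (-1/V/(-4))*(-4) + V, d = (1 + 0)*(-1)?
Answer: 1002001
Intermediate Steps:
d = -1 (d = 1*(-1) = -1)
Z(V) = V - 1/V (Z(V) = (-1/V*(-¼))*(-4) + V = (1/(4*V))*(-4) + V = -1/V + V = V - 1/V)
(s + (Z(d) - 99))² = (1100 + ((-1 - 1/(-1)) - 99))² = (1100 + ((-1 - 1*(-1)) - 99))² = (1100 + ((-1 + 1) - 99))² = (1100 + (0 - 99))² = (1100 - 99)² = 1001² = 1002001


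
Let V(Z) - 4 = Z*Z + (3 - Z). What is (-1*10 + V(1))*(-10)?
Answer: 30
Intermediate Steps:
V(Z) = 7 + Z² - Z (V(Z) = 4 + (Z*Z + (3 - Z)) = 4 + (Z² + (3 - Z)) = 4 + (3 + Z² - Z) = 7 + Z² - Z)
(-1*10 + V(1))*(-10) = (-1*10 + (7 + 1² - 1*1))*(-10) = (-10 + (7 + 1 - 1))*(-10) = (-10 + 7)*(-10) = -3*(-10) = 30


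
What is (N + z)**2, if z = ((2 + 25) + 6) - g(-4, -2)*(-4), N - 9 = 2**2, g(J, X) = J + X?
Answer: 484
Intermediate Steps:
N = 13 (N = 9 + 2**2 = 9 + 4 = 13)
z = 9 (z = ((2 + 25) + 6) - (-4 - 2)*(-4) = (27 + 6) - (-6)*(-4) = 33 - 1*24 = 33 - 24 = 9)
(N + z)**2 = (13 + 9)**2 = 22**2 = 484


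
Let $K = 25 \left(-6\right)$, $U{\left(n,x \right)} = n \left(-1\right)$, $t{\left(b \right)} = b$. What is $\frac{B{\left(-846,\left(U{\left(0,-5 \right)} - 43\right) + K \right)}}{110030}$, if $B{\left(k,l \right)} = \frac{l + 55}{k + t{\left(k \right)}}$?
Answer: $\frac{23}{31028460} \approx 7.4125 \cdot 10^{-7}$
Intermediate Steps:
$U{\left(n,x \right)} = - n$
$K = -150$
$B{\left(k,l \right)} = \frac{55 + l}{2 k}$ ($B{\left(k,l \right)} = \frac{l + 55}{k + k} = \frac{55 + l}{2 k}$)
$\frac{B{\left(-846,\left(U{\left(0,-5 \right)} - 43\right) + K \right)}}{110030} = \frac{\frac{1}{2} \frac{1}{-846} \left(55 - 193\right)}{110030} = \frac{1}{2} \left(- \frac{1}{846}\right) \left(55 + \left(\left(0 - 43\right) - 150\right)\right) \frac{1}{110030} = \frac{1}{2} \left(- \frac{1}{846}\right) \left(55 - 193\right) \frac{1}{110030} = \frac{1}{2} \left(- \frac{1}{846}\right) \left(-138\right) \frac{1}{110030} = \frac{23}{282} \cdot \frac{1}{110030} = \frac{23}{31028460}$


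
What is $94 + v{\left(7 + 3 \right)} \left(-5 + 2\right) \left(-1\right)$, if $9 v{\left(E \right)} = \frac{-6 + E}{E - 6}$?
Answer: $\frac{283}{3} \approx 94.333$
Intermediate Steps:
$v{\left(E \right)} = \frac{1}{9}$ ($v{\left(E \right)} = \frac{\left(-6 + E\right) \frac{1}{E - 6}}{9} = \frac{\left(-6 + E\right) \frac{1}{-6 + E}}{9} = \frac{1}{9} \cdot 1 = \frac{1}{9}$)
$94 + v{\left(7 + 3 \right)} \left(-5 + 2\right) \left(-1\right) = 94 + \frac{\left(-5 + 2\right) \left(-1\right)}{9} = 94 + \frac{\left(-3\right) \left(-1\right)}{9} = 94 + \frac{1}{9} \cdot 3 = 94 + \frac{1}{3} = \frac{283}{3}$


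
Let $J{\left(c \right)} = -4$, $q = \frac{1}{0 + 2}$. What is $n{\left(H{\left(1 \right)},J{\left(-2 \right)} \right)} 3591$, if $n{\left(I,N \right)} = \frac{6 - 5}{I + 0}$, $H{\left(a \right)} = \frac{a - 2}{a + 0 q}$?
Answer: $-3591$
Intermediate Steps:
$q = \frac{1}{2} \approx 0.5$
$H{\left(a \right)} = \frac{-2 + a}{a}$ ($H{\left(a \right)} = \frac{a - 2}{a + 0 \cdot \frac{1}{2}} = \frac{-2 + a}{a + 0} = \frac{-2 + a}{a}$)
$n{\left(I,N \right)} = \frac{1}{I}$ ($n{\left(I,N \right)} = 1 \frac{1}{I} = \frac{1}{I}$)
$n{\left(H{\left(1 \right)},J{\left(-2 \right)} \right)} 3591 = \frac{1}{1^{-1} \left(-2 + 1\right)} 3591 = \frac{1}{1 \left(-1\right)} 3591 = \frac{1}{-1} \cdot 3591 = \left(-1\right) 3591 = -3591$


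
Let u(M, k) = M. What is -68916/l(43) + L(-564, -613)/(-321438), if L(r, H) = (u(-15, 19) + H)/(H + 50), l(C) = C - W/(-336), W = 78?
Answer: -12933615403078/8113470131 ≈ -1594.1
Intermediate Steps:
l(C) = 13/56 + C (l(C) = C - 78/(-336) = C - 78*(-1)/336 = C - 1*(-13/56) = C + 13/56 = 13/56 + C)
L(r, H) = (-15 + H)/(50 + H) (L(r, H) = (-15 + H)/(H + 50) = (-15 + H)/(50 + H))
-68916/l(43) + L(-564, -613)/(-321438) = -68916/(13/56 + 43) + ((-15 - 613)/(50 - 613))/(-321438) = -68916/2421/56 + (-628/(-563))*(-1/321438) = -68916*56/2421 - 1/563*(-628)*(-1/321438) = -1286432/807 + (628/563)*(-1/321438) = -1286432/807 - 314/90484797 = -12933615403078/8113470131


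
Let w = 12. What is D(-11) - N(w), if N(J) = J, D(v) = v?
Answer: -23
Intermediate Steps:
D(-11) - N(w) = -11 - 1*12 = -11 - 12 = -23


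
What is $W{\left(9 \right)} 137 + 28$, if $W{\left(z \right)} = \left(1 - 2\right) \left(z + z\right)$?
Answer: $-2438$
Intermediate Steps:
$W{\left(z \right)} = - 2 z$
$W{\left(9 \right)} 137 + 28 = \left(-2\right) 9 \cdot 137 + 28 = \left(-18\right) 137 + 28 = -2466 + 28 = -2438$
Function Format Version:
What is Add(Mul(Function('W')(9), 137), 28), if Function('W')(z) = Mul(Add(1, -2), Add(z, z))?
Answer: -2438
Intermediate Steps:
Function('W')(z) = Mul(-2, z) (Function('W')(z) = Mul(-1, Mul(2, z)) = Mul(-2, z))
Add(Mul(Function('W')(9), 137), 28) = Add(Mul(Mul(-2, 9), 137), 28) = Add(Mul(-18, 137), 28) = Add(-2466, 28) = -2438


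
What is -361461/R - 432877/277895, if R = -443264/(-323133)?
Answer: -32458321574186663/123180849280 ≈ -2.6350e+5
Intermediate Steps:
R = 443264/323133 (R = -443264*(-1/323133) = 443264/323133 ≈ 1.3718)
-361461/R - 432877/277895 = -361461/443264/323133 - 432877/277895 = -361461*323133/443264 - 432877*1/277895 = -116799977313/443264 - 432877/277895 = -32458321574186663/123180849280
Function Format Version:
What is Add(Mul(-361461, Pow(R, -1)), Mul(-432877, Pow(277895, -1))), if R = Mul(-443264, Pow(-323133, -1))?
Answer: Rational(-32458321574186663, 123180849280) ≈ -2.6350e+5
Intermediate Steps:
R = Rational(443264, 323133) (R = Mul(-443264, Rational(-1, 323133)) = Rational(443264, 323133) ≈ 1.3718)
Add(Mul(-361461, Pow(R, -1)), Mul(-432877, Pow(277895, -1))) = Add(Mul(-361461, Pow(Rational(443264, 323133), -1)), Mul(-432877, Pow(277895, -1))) = Add(Mul(-361461, Rational(323133, 443264)), Mul(-432877, Rational(1, 277895))) = Add(Rational(-116799977313, 443264), Rational(-432877, 277895)) = Rational(-32458321574186663, 123180849280)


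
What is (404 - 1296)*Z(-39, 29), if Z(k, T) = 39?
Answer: -34788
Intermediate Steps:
(404 - 1296)*Z(-39, 29) = (404 - 1296)*39 = -892*39 = -34788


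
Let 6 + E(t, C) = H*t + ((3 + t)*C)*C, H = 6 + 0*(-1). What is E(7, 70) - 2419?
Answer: 46617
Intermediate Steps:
H = 6 (H = 6 + 0 = 6)
E(t, C) = -6 + 6*t + C²*(3 + t) (E(t, C) = -6 + (6*t + ((3 + t)*C)*C) = -6 + (6*t + (C*(3 + t))*C) = -6 + (6*t + C²*(3 + t)) = -6 + 6*t + C²*(3 + t))
E(7, 70) - 2419 = (-6 + 3*70² + 6*7 + 7*70²) - 2419 = (-6 + 3*4900 + 42 + 7*4900) - 2419 = (-6 + 14700 + 42 + 34300) - 2419 = 49036 - 2419 = 46617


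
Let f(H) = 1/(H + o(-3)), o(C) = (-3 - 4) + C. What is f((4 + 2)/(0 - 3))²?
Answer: 1/144 ≈ 0.0069444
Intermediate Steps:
o(C) = -7 + C
f(H) = 1/(-10 + H) (f(H) = 1/(H + (-7 - 3)) = 1/(H - 10) = 1/(-10 + H))
f((4 + 2)/(0 - 3))² = (1/(-10 + (4 + 2)/(0 - 3)))² = (1/(-10 + 6/(-3)))² = (1/(-10 + 6*(-⅓)))² = (1/(-10 - 2))² = (1/(-12))² = (-1/12)² = 1/144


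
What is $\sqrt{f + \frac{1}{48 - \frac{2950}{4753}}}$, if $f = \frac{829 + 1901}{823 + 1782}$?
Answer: $\frac{\sqrt{14716471920247538}}{117326074} \approx 1.034$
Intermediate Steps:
$f = \frac{546}{521}$ ($f = \frac{2730}{2605} = 2730 \cdot \frac{1}{2605} = \frac{546}{521} \approx 1.048$)
$\sqrt{f + \frac{1}{48 - \frac{2950}{4753}}} = \sqrt{\frac{546}{521} + \frac{1}{48 - \frac{2950}{4753}}} = \sqrt{\frac{546}{521} + \frac{1}{\frac{225194}{4753}}} = \sqrt{\frac{546}{521} + \frac{4753}{225194}} = \sqrt{\frac{125432237}{117326074}} = \frac{\sqrt{14716471920247538}}{117326074}$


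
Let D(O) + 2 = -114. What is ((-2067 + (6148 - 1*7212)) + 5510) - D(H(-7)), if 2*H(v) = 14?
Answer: 2495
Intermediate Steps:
H(v) = 7 (H(v) = (1/2)*14 = 7)
D(O) = -116 (D(O) = -2 - 114 = -116)
((-2067 + (6148 - 1*7212)) + 5510) - D(H(-7)) = ((-2067 + (6148 - 1*7212)) + 5510) - 1*(-116) = ((-2067 + (6148 - 7212)) + 5510) + 116 = ((-2067 - 1064) + 5510) + 116 = (-3131 + 5510) + 116 = 2379 + 116 = 2495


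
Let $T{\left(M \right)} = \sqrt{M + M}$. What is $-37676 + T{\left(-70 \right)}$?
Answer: $-37676 + 2 i \sqrt{35} \approx -37676.0 + 11.832 i$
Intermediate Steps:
$T{\left(M \right)} = \sqrt{2} \sqrt{M}$ ($T{\left(M \right)} = \sqrt{2 M} = \sqrt{2} \sqrt{M}$)
$-37676 + T{\left(-70 \right)} = -37676 + \sqrt{2} \sqrt{-70} = -37676 + \sqrt{2} i \sqrt{70} = -37676 + 2 i \sqrt{35}$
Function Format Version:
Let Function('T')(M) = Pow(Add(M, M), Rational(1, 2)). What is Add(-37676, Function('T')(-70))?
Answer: Add(-37676, Mul(2, I, Pow(35, Rational(1, 2)))) ≈ Add(-37676., Mul(11.832, I))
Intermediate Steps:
Function('T')(M) = Mul(Pow(2, Rational(1, 2)), Pow(M, Rational(1, 2))) (Function('T')(M) = Pow(Mul(2, M), Rational(1, 2)) = Mul(Pow(2, Rational(1, 2)), Pow(M, Rational(1, 2))))
Add(-37676, Function('T')(-70)) = Add(-37676, Mul(Pow(2, Rational(1, 2)), Pow(-70, Rational(1, 2)))) = Add(-37676, Mul(Pow(2, Rational(1, 2)), Mul(I, Pow(70, Rational(1, 2))))) = Add(-37676, Mul(2, I, Pow(35, Rational(1, 2))))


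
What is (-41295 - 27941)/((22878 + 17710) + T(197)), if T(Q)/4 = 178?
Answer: -17309/10325 ≈ -1.6764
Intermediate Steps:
T(Q) = 712 (T(Q) = 4*178 = 712)
(-41295 - 27941)/((22878 + 17710) + T(197)) = (-41295 - 27941)/((22878 + 17710) + 712) = -69236/(40588 + 712) = -69236/41300 = -69236*1/41300 = -17309/10325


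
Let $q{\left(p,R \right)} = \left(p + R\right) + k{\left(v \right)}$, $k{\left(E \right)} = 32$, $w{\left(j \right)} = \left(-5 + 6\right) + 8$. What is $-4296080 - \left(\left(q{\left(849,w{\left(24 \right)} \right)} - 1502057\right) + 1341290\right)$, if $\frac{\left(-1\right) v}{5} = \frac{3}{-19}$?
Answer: $-4136203$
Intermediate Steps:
$v = \frac{15}{19}$ ($v = - 5 \frac{3}{-19} = - 5 \cdot 3 \left(- \frac{1}{19}\right) = \left(-5\right) \left(- \frac{3}{19}\right) = \frac{15}{19} \approx 0.78947$)
$w{\left(j \right)} = 9$ ($w{\left(j \right)} = 1 + 8 = 9$)
$q{\left(p,R \right)} = 32 + R + p$ ($q{\left(p,R \right)} = \left(p + R\right) + 32 = \left(R + p\right) + 32 = 32 + R + p$)
$-4296080 - \left(\left(q{\left(849,w{\left(24 \right)} \right)} - 1502057\right) + 1341290\right) = -4296080 - \left(\left(\left(32 + 9 + 849\right) - 1502057\right) + 1341290\right) = -4296080 - \left(\left(890 - 1502057\right) + 1341290\right) = -4296080 - \left(-1501167 + 1341290\right) = -4296080 - -159877 = -4296080 + 159877 = -4136203$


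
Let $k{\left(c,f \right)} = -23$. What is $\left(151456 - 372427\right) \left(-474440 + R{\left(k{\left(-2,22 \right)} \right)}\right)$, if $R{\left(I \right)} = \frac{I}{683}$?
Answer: $\frac{71604004769253}{683} \approx 1.0484 \cdot 10^{11}$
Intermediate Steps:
$R{\left(I \right)} = \frac{I}{683}$ ($R{\left(I \right)} = I \frac{1}{683} = \frac{I}{683}$)
$\left(151456 - 372427\right) \left(-474440 + R{\left(k{\left(-2,22 \right)} \right)}\right) = \left(151456 - 372427\right) \left(-474440 + \frac{1}{683} \left(-23\right)\right) = - 220971 \left(-474440 - \frac{23}{683}\right) = \left(-220971\right) \left(- \frac{324042543}{683}\right) = \frac{71604004769253}{683}$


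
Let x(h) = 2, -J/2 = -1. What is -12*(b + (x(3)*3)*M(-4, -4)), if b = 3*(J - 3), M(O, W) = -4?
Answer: 324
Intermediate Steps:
J = 2 (J = -2*(-1) = 2)
b = -3 (b = 3*(2 - 3) = 3*(-1) = -3)
-12*(b + (x(3)*3)*M(-4, -4)) = -12*(-3 + (2*3)*(-4)) = -12*(-3 + 6*(-4)) = -12*(-3 - 24) = -12*(-27) = 324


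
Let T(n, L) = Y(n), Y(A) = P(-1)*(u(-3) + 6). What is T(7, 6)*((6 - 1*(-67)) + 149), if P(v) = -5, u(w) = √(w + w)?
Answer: -6660 - 1110*I*√6 ≈ -6660.0 - 2718.9*I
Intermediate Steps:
u(w) = √2*√w (u(w) = √(2*w) = √2*√w)
Y(A) = -30 - 5*I*√6 (Y(A) = -5*(√2*√(-3) + 6) = -5*(√2*(I*√3) + 6) = -5*(I*√6 + 6) = -5*(6 + I*√6) = -30 - 5*I*√6)
T(n, L) = -30 - 5*I*√6
T(7, 6)*((6 - 1*(-67)) + 149) = (-30 - 5*I*√6)*((6 - 1*(-67)) + 149) = (-30 - 5*I*√6)*((6 + 67) + 149) = (-30 - 5*I*√6)*(73 + 149) = (-30 - 5*I*√6)*222 = -6660 - 1110*I*√6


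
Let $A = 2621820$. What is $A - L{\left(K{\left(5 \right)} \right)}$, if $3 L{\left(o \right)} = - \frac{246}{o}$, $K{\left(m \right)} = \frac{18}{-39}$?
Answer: $\frac{7864927}{3} \approx 2.6216 \cdot 10^{6}$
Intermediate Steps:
$K{\left(m \right)} = - \frac{6}{13}$ ($K{\left(m \right)} = 18 \left(- \frac{1}{39}\right) = - \frac{6}{13}$)
$L{\left(o \right)} = - \frac{82}{o}$ ($L{\left(o \right)} = \frac{\left(-246\right) \frac{1}{o}}{3} = - \frac{82}{o}$)
$A - L{\left(K{\left(5 \right)} \right)} = 2621820 - - \frac{82}{- \frac{6}{13}} = 2621820 - \left(-82\right) \left(- \frac{13}{6}\right) = 2621820 - \frac{533}{3} = \frac{7864927}{3}$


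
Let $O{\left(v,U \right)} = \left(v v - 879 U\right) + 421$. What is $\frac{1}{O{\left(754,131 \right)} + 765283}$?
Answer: $\frac{1}{1219071} \approx 8.203 \cdot 10^{-7}$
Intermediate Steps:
$O{\left(v,U \right)} = 421 + v^{2} - 879 U$ ($O{\left(v,U \right)} = \left(v^{2} - 879 U\right) + 421 = 421 + v^{2} - 879 U$)
$\frac{1}{O{\left(754,131 \right)} + 765283} = \frac{1}{\left(421 + 754^{2} - 115149\right) + 765283} = \frac{1}{\left(421 + 568516 - 115149\right) + 765283} = \frac{1}{453788 + 765283} = \frac{1}{1219071}$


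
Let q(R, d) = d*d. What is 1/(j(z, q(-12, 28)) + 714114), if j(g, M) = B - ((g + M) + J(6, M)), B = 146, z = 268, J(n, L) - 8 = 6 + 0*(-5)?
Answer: 1/713194 ≈ 1.4021e-6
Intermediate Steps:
J(n, L) = 14 (J(n, L) = 8 + (6 + 0*(-5)) = 8 + (6 + 0) = 8 + 6 = 14)
q(R, d) = d**2
j(g, M) = 132 - M - g (j(g, M) = 146 - ((g + M) + 14) = 146 - ((M + g) + 14) = 146 - (14 + M + g) = 146 + (-14 - M - g) = 132 - M - g)
1/(j(z, q(-12, 28)) + 714114) = 1/((132 - 1*28**2 - 1*268) + 714114) = 1/((132 - 1*784 - 268) + 714114) = 1/((132 - 784 - 268) + 714114) = 1/(-920 + 714114) = 1/713194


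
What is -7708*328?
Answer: -2528224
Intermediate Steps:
-7708*328 = -1*2528224 = -2528224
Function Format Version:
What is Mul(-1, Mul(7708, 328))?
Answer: -2528224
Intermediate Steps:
Mul(-1, Mul(7708, 328)) = Mul(-1, 2528224) = -2528224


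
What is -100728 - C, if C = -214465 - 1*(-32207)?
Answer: 81530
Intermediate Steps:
C = -182258 (C = -214465 + 32207 = -182258)
-100728 - C = -100728 - 1*(-182258) = -100728 + 182258 = 81530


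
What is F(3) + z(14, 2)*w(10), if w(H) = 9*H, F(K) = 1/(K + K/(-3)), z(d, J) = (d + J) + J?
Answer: 3241/2 ≈ 1620.5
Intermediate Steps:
z(d, J) = d + 2*J (z(d, J) = (J + d) + J = d + 2*J)
F(K) = 3/(2*K) (F(K) = 1/(K + K*(-⅓)) = 1/(K - K/3) = 1/(2*K/3) = 3/(2*K))
F(3) + z(14, 2)*w(10) = (3/2)/3 + (14 + 2*2)*(9*10) = (3/2)*(⅓) + (14 + 4)*90 = ½ + 18*90 = ½ + 1620 = 3241/2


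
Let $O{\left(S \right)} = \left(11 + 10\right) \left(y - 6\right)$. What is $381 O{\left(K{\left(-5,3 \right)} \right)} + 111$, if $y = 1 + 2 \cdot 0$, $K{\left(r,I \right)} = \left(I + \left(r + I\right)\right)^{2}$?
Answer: $-39894$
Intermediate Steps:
$K{\left(r,I \right)} = \left(r + 2 I\right)^{2}$ ($K{\left(r,I \right)} = \left(I + \left(I + r\right)\right)^{2} = \left(r + 2 I\right)^{2}$)
$y = 1$ ($y = 1 + 0 = 1$)
$O{\left(S \right)} = -105$ ($O{\left(S \right)} = \left(11 + 10\right) \left(1 - 6\right) = 21 \left(-5\right) = -105$)
$381 O{\left(K{\left(-5,3 \right)} \right)} + 111 = 381 \left(-105\right) + 111 = -40005 + 111 = -39894$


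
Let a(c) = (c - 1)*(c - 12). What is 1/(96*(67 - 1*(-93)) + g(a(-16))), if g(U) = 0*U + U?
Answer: 1/15836 ≈ 6.3147e-5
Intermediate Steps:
a(c) = (-1 + c)*(-12 + c)
g(U) = U (g(U) = 0 + U = U)
1/(96*(67 - 1*(-93)) + g(a(-16))) = 1/(96*(67 - 1*(-93)) + (12 + (-16)² - 13*(-16))) = 1/(96*(67 + 93) + (12 + 256 + 208)) = 1/(96*160 + 476) = 1/(15360 + 476) = 1/15836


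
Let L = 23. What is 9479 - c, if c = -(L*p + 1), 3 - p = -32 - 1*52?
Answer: 11481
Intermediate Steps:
p = 87 (p = 3 - (-32 - 1*52) = 3 - (-32 - 52) = 3 - 1*(-84) = 3 + 84 = 87)
c = -2002 (c = -(23*87 + 1) = -(2001 + 1) = -1*2002 = -2002)
9479 - c = 9479 - 1*(-2002) = 9479 + 2002 = 11481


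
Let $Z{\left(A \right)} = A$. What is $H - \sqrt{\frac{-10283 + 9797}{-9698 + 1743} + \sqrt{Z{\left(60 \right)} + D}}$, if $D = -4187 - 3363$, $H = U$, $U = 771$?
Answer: $771 - \frac{\sqrt{3866130 + 63282025 i \sqrt{7490}}}{7955} \approx 764.42 - 6.5759 i$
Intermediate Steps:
$H = 771$
$D = -7550$
$H - \sqrt{\frac{-10283 + 9797}{-9698 + 1743} + \sqrt{Z{\left(60 \right)} + D}} = 771 - \sqrt{\frac{-10283 + 9797}{-9698 + 1743} + \sqrt{60 - 7550}} = 771 - \sqrt{- \frac{486}{-7955} + \sqrt{-7490}} = 771 - \sqrt{\left(-486\right) \left(- \frac{1}{7955}\right) + i \sqrt{7490}} = 771 - \sqrt{\frac{486}{7955} + i \sqrt{7490}}$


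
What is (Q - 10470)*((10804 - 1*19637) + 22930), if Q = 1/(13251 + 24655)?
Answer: -5594758420443/37906 ≈ -1.4760e+8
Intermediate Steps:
Q = 1/37906 ≈ 2.6381e-5
(Q - 10470)*((10804 - 1*19637) + 22930) = (1/37906 - 10470)*((10804 - 1*19637) + 22930) = -396875819*((10804 - 19637) + 22930)/37906 = -396875819*(-8833 + 22930)/37906 = -396875819/37906*14097 = -5594758420443/37906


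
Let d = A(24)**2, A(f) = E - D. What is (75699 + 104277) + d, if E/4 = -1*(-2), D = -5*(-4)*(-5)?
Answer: 191640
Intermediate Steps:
D = -100 (D = 20*(-5) = -100)
E = 8 (E = 4*(-1*(-2)) = 4*2 = 8)
A(f) = 108 (A(f) = 8 - 1*(-100) = 8 + 100 = 108)
d = 11664 (d = 108**2 = 11664)
(75699 + 104277) + d = (75699 + 104277) + 11664 = 179976 + 11664 = 191640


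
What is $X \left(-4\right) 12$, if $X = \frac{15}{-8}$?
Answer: $90$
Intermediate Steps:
$X = - \frac{15}{8}$ ($X = 15 \left(- \frac{1}{8}\right) = - \frac{15}{8} \approx -1.875$)
$X \left(-4\right) 12 = \left(- \frac{15}{8}\right) \left(-4\right) 12 = \frac{15}{2} \cdot 12 = 90$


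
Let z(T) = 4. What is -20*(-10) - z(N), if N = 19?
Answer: 196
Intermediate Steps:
-20*(-10) - z(N) = -20*(-10) - 1*4 = 200 - 4 = 196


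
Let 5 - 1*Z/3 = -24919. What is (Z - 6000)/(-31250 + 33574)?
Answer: 17193/581 ≈ 29.592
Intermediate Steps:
Z = 74772 (Z = 15 - 3*(-24919) = 15 + 74757 = 74772)
(Z - 6000)/(-31250 + 33574) = (74772 - 6000)/(-31250 + 33574) = 68772/2324 = 68772*(1/2324) = 17193/581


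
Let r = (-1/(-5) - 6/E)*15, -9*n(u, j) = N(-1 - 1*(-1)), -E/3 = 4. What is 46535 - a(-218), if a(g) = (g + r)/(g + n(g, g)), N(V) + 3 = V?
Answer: 60773465/1306 ≈ 46534.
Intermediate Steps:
N(V) = -3 + V
E = -12 (E = -3*4 = -12)
n(u, j) = ⅓ (n(u, j) = -(-3 + (-1 - 1*(-1)))/9 = -(-3 + (-1 + 1))/9 = -(-3 + 0)/9 = -⅑*(-3) = ⅓)
r = 21/2 (r = (-1/(-5) - 6/(-12))*15 = (-1*(-⅕) - 6*(-1/12))*15 = (⅕ + ½)*15 = (7/10)*15 = 21/2 ≈ 10.500)
a(g) = (21/2 + g)/(⅓ + g) (a(g) = (g + 21/2)/(g + ⅓) = (21/2 + g)/(⅓ + g))
46535 - a(-218) = 46535 - 3*(21 + 2*(-218))/(2*(1 + 3*(-218))) = 46535 - 3*(21 - 436)/(2*(1 - 654)) = 46535 - 3*(-415)/(2*(-653)) = 46535 - 3*(-1)*(-415)/(2*653) = 46535 - 1*1245/1306 = 46535 - 1245/1306 = 60773465/1306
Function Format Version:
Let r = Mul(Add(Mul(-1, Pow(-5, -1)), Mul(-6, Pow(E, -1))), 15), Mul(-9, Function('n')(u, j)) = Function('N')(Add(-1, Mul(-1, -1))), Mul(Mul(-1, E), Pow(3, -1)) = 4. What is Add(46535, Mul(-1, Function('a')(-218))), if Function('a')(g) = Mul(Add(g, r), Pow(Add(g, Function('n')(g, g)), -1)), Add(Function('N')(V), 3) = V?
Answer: Rational(60773465, 1306) ≈ 46534.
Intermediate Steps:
Function('N')(V) = Add(-3, V)
E = -12 (E = Mul(-3, 4) = -12)
Function('n')(u, j) = Rational(1, 3) (Function('n')(u, j) = Mul(Rational(-1, 9), Add(-3, Add(-1, Mul(-1, -1)))) = Mul(Rational(-1, 9), Add(-3, Add(-1, 1))) = Mul(Rational(-1, 9), Add(-3, 0)) = Mul(Rational(-1, 9), -3) = Rational(1, 3))
r = Rational(21, 2) (r = Mul(Add(Mul(-1, Pow(-5, -1)), Mul(-6, Pow(-12, -1))), 15) = Mul(Add(Mul(-1, Rational(-1, 5)), Mul(-6, Rational(-1, 12))), 15) = Mul(Add(Rational(1, 5), Rational(1, 2)), 15) = Mul(Rational(7, 10), 15) = Rational(21, 2) ≈ 10.500)
Function('a')(g) = Mul(Pow(Add(Rational(1, 3), g), -1), Add(Rational(21, 2), g)) (Function('a')(g) = Mul(Add(g, Rational(21, 2)), Pow(Add(g, Rational(1, 3)), -1)) = Mul(Add(Rational(21, 2), g), Pow(Add(Rational(1, 3), g), -1)) = Mul(Pow(Add(Rational(1, 3), g), -1), Add(Rational(21, 2), g)))
Add(46535, Mul(-1, Function('a')(-218))) = Add(46535, Mul(-1, Mul(Rational(3, 2), Pow(Add(1, Mul(3, -218)), -1), Add(21, Mul(2, -218))))) = Add(46535, Mul(-1, Mul(Rational(3, 2), Pow(Add(1, -654), -1), Add(21, -436)))) = Add(46535, Mul(-1, Mul(Rational(3, 2), Pow(-653, -1), -415))) = Add(46535, Mul(-1, Mul(Rational(3, 2), Rational(-1, 653), -415))) = Add(46535, Mul(-1, Rational(1245, 1306))) = Add(46535, Rational(-1245, 1306)) = Rational(60773465, 1306)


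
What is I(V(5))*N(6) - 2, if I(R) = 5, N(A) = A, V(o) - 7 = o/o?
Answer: 28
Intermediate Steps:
V(o) = 8 (V(o) = 7 + o/o = 7 + 1 = 8)
I(V(5))*N(6) - 2 = 5*6 - 2 = 30 - 2 = 28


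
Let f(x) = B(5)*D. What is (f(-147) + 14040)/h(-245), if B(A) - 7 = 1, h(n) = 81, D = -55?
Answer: 13600/81 ≈ 167.90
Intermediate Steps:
B(A) = 8 (B(A) = 7 + 1 = 8)
f(x) = -440 (f(x) = 8*(-55) = -440)
(f(-147) + 14040)/h(-245) = (-440 + 14040)/81 = 13600*(1/81) = 13600/81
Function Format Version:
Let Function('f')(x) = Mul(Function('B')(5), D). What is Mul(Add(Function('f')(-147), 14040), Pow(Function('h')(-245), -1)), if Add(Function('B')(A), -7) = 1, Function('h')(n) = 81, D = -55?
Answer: Rational(13600, 81) ≈ 167.90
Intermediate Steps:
Function('B')(A) = 8 (Function('B')(A) = Add(7, 1) = 8)
Function('f')(x) = -440 (Function('f')(x) = Mul(8, -55) = -440)
Mul(Add(Function('f')(-147), 14040), Pow(Function('h')(-245), -1)) = Mul(Add(-440, 14040), Pow(81, -1)) = Mul(13600, Rational(1, 81)) = Rational(13600, 81)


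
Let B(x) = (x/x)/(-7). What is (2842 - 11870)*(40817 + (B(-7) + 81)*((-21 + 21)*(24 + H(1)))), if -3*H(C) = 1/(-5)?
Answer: -368495876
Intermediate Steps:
B(x) = -⅐ (B(x) = 1*(-⅐) = -⅐)
H(C) = 1/15 (H(C) = -1/(3*(-5)) = -(-1)/(3*5) = -⅓*(-⅕) = 1/15)
(2842 - 11870)*(40817 + (B(-7) + 81)*((-21 + 21)*(24 + H(1)))) = (2842 - 11870)*(40817 + (-⅐ + 81)*((-21 + 21)*(24 + 1/15))) = -9028*(40817 + 566*(0*(361/15))/7) = -9028*(40817 + (566/7)*0) = -9028*(40817 + 0) = -9028*40817 = -368495876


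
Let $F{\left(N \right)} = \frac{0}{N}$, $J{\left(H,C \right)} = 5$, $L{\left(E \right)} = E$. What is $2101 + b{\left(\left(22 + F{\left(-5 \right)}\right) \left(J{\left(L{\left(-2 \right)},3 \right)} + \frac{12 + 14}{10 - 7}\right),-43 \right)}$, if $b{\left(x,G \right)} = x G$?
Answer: $- \frac{32483}{3} \approx -10828.0$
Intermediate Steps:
$F{\left(N \right)} = 0$
$b{\left(x,G \right)} = G x$
$2101 + b{\left(\left(22 + F{\left(-5 \right)}\right) \left(J{\left(L{\left(-2 \right)},3 \right)} + \frac{12 + 14}{10 - 7}\right),-43 \right)} = 2101 - 43 \left(22 + 0\right) \left(5 + \frac{12 + 14}{10 - 7}\right) = 2101 - 43 \cdot 22 \left(5 + \frac{26}{3}\right) = 2101 - 43 \cdot 22 \cdot \frac{41}{3} = 2101 - \frac{38786}{3} = - \frac{32483}{3}$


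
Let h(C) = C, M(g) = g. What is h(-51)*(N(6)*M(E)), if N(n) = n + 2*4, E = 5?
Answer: -3570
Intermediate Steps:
N(n) = 8 + n (N(n) = n + 8 = 8 + n)
h(-51)*(N(6)*M(E)) = -51*(8 + 6)*5 = -714*5 = -51*70 = -3570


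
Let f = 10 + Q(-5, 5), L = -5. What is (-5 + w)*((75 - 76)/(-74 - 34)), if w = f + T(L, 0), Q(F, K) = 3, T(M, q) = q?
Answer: 2/27 ≈ 0.074074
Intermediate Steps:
f = 13 (f = 10 + 3 = 13)
w = 13 (w = 13 + 0 = 13)
(-5 + w)*((75 - 76)/(-74 - 34)) = (-5 + 13)*((75 - 76)/(-74 - 34)) = 8*(-1/(-108)) = 8*(-1*(-1/108)) = 8*(1/108) = 2/27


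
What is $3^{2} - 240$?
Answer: $-231$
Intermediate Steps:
$3^{2} - 240 = 9 - 240 = -231$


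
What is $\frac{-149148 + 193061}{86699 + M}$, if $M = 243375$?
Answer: $\frac{43913}{330074} \approx 0.13304$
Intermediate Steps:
$\frac{-149148 + 193061}{86699 + M} = \frac{-149148 + 193061}{86699 + 243375} = \frac{43913}{330074}$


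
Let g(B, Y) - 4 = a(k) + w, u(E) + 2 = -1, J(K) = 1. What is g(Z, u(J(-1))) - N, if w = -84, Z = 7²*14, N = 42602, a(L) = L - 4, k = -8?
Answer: -42694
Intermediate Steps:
a(L) = -4 + L
u(E) = -3 (u(E) = -2 - 1 = -3)
Z = 686 (Z = 49*14 = 686)
g(B, Y) = -92 (g(B, Y) = 4 + ((-4 - 8) - 84) = 4 + (-12 - 84) = 4 - 96 = -92)
g(Z, u(J(-1))) - N = -92 - 1*42602 = -92 - 42602 = -42694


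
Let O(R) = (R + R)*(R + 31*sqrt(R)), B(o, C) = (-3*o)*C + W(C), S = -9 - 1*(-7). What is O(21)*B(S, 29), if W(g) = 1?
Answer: 154350 + 227850*sqrt(21) ≈ 1.1985e+6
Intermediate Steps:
S = -2 (S = -9 + 7 = -2)
B(o, C) = 1 - 3*C*o (B(o, C) = (-3*o)*C + 1 = -3*C*o + 1 = 1 - 3*C*o)
O(R) = 2*R*(R + 31*sqrt(R)) (O(R) = (2*R)*(R + 31*sqrt(R)) = 2*R*(R + 31*sqrt(R)))
O(21)*B(S, 29) = (2*21**2 + 62*21**(3/2))*(1 - 3*29*(-2)) = (2*441 + 62*(21*sqrt(21)))*(1 + 174) = (882 + 1302*sqrt(21))*175 = 154350 + 227850*sqrt(21)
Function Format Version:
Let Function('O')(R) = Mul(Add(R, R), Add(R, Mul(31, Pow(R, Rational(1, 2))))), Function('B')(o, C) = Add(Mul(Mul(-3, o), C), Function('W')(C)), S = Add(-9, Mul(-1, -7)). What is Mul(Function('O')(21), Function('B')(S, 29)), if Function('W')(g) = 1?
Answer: Add(154350, Mul(227850, Pow(21, Rational(1, 2)))) ≈ 1.1985e+6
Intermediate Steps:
S = -2 (S = Add(-9, 7) = -2)
Function('B')(o, C) = Add(1, Mul(-3, C, o)) (Function('B')(o, C) = Add(Mul(Mul(-3, o), C), 1) = Add(Mul(-3, C, o), 1) = Add(1, Mul(-3, C, o)))
Function('O')(R) = Mul(2, R, Add(R, Mul(31, Pow(R, Rational(1, 2))))) (Function('O')(R) = Mul(Mul(2, R), Add(R, Mul(31, Pow(R, Rational(1, 2))))) = Mul(2, R, Add(R, Mul(31, Pow(R, Rational(1, 2))))))
Mul(Function('O')(21), Function('B')(S, 29)) = Mul(Add(Mul(2, Pow(21, 2)), Mul(62, Pow(21, Rational(3, 2)))), Add(1, Mul(-3, 29, -2))) = Mul(Add(Mul(2, 441), Mul(62, Mul(21, Pow(21, Rational(1, 2))))), Add(1, 174)) = Mul(Add(882, Mul(1302, Pow(21, Rational(1, 2)))), 175) = Add(154350, Mul(227850, Pow(21, Rational(1, 2))))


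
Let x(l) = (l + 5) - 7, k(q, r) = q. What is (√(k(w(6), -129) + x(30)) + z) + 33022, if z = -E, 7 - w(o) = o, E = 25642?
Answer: 7380 + √29 ≈ 7385.4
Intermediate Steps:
w(o) = 7 - o
x(l) = -2 + l (x(l) = (5 + l) - 7 = -2 + l)
z = -25642 (z = -1*25642 = -25642)
(√(k(w(6), -129) + x(30)) + z) + 33022 = (√((7 - 1*6) + (-2 + 30)) - 25642) + 33022 = (√((7 - 6) + 28) - 25642) + 33022 = (√(1 + 28) - 25642) + 33022 = (√29 - 25642) + 33022 = (-25642 + √29) + 33022 = 7380 + √29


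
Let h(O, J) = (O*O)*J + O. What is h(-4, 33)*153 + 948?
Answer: 81120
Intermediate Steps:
h(O, J) = O + J*O**2 (h(O, J) = O**2*J + O = J*O**2 + O = O + J*O**2)
h(-4, 33)*153 + 948 = -4*(1 + 33*(-4))*153 + 948 = -4*(1 - 132)*153 + 948 = -4*(-131)*153 + 948 = 524*153 + 948 = 80172 + 948 = 81120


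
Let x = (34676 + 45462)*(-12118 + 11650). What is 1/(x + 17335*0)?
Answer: -1/37504584 ≈ -2.6663e-8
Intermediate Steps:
x = -37504584 (x = 80138*(-468) = -37504584)
1/(x + 17335*0) = 1/(-37504584 + 17335*0) = 1/(-37504584 + 0) = 1/(-37504584) = -1/37504584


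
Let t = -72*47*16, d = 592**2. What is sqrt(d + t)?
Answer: 8*sqrt(4630) ≈ 544.35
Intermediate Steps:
d = 350464
t = -54144 (t = -3384*16 = -54144)
sqrt(d + t) = sqrt(350464 - 54144) = sqrt(296320) = 8*sqrt(4630)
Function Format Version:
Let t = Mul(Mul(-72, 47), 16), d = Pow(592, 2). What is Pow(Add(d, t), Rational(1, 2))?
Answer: Mul(8, Pow(4630, Rational(1, 2))) ≈ 544.35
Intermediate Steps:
d = 350464
t = -54144 (t = Mul(-3384, 16) = -54144)
Pow(Add(d, t), Rational(1, 2)) = Pow(Add(350464, -54144), Rational(1, 2)) = Pow(296320, Rational(1, 2)) = Mul(8, Pow(4630, Rational(1, 2)))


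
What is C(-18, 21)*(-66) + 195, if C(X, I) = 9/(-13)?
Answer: 3129/13 ≈ 240.69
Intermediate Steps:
C(X, I) = -9/13 (C(X, I) = 9*(-1/13) = -9/13)
C(-18, 21)*(-66) + 195 = -9/13*(-66) + 195 = 594/13 + 195 = 3129/13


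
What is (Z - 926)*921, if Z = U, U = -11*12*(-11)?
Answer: 484446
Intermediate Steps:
U = 1452 (U = -132*(-11) = 1452)
Z = 1452
(Z - 926)*921 = (1452 - 926)*921 = 526*921 = 484446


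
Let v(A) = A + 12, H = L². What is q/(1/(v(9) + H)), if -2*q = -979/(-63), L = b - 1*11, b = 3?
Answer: -83215/126 ≈ -660.44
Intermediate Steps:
L = -8 (L = 3 - 1*11 = 3 - 11 = -8)
H = 64 (H = (-8)² = 64)
v(A) = 12 + A
q = -979/126 (q = -(-979)/(2*(-63)) = -(-979)*(-1)/(2*63) = -½*979/63 = -979/126 ≈ -7.7698)
q/(1/(v(9) + H)) = -979/(126*(1/((12 + 9) + 64))) = -979/(126*(1/(21 + 64))) = -979/(126*(1/85)) = -979/(126*1/85) = -979/126*85 = -83215/126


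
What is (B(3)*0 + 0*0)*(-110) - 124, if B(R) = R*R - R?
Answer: -124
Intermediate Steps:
B(R) = R**2 - R
(B(3)*0 + 0*0)*(-110) - 124 = ((3*(-1 + 3))*0 + 0*0)*(-110) - 124 = ((3*2)*0 + 0)*(-110) - 124 = (6*0 + 0)*(-110) - 124 = (0 + 0)*(-110) - 124 = 0*(-110) - 124 = 0 - 124 = -124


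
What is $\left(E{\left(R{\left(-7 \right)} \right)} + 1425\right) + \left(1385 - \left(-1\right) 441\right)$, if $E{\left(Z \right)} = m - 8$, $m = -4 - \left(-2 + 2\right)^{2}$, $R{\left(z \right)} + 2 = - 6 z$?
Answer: $3239$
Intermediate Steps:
$R{\left(z \right)} = -2 - 6 z$
$m = -4$ ($m = -4 - 0^{2} = -4 - 0 = -4 + 0 = -4$)
$E{\left(Z \right)} = -12$ ($E{\left(Z \right)} = -4 - 8 = -12$)
$\left(E{\left(R{\left(-7 \right)} \right)} + 1425\right) + \left(1385 - \left(-1\right) 441\right) = \left(-12 + 1425\right) + \left(1385 - \left(-1\right) 441\right) = 1413 + \left(1385 - -441\right) = 1413 + \left(1385 + 441\right) = 1413 + 1826 = 3239$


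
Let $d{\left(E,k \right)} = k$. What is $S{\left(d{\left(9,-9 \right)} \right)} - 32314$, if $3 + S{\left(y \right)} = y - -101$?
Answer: $-32225$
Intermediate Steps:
$S{\left(y \right)} = 98 + y$ ($S{\left(y \right)} = -3 + \left(y - -101\right) = -3 + \left(y + 101\right) = -3 + \left(101 + y\right) = 98 + y$)
$S{\left(d{\left(9,-9 \right)} \right)} - 32314 = \left(98 - 9\right) - 32314 = 89 - 32314 = -32225$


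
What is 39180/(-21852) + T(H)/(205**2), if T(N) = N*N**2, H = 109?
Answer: 2221036184/76527525 ≈ 29.023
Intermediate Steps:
T(N) = N**3
39180/(-21852) + T(H)/(205**2) = 39180/(-21852) + 109**3/(205**2) = 39180*(-1/21852) + 1295029/42025 = -3265/1821 + 1295029*(1/42025) = -3265/1821 + 1295029/42025 = 2221036184/76527525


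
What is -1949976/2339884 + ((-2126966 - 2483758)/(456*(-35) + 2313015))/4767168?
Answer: -444856662579107297/533807832068731920 ≈ -0.83336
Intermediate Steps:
-1949976/2339884 + ((-2126966 - 2483758)/(456*(-35) + 2313015))/4767168 = -1949976*1/2339884 - 4610724/(-15960 + 2313015)*(1/4767168) = -487494/584971 - 4610724/2297055*(1/4767168) = -487494/584971 - 4610724*1/2297055*(1/4767168) = -487494/584971 - 1536908/765685*1/4767168 = -487494/584971 - 384227/912537257520 = -444856662579107297/533807832068731920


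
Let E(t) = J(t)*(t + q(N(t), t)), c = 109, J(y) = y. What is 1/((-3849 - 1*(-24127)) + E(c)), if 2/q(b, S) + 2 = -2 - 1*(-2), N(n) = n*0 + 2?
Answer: 1/32050 ≈ 3.1201e-5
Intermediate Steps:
N(n) = 2 (N(n) = 0 + 2 = 2)
q(b, S) = -1 (q(b, S) = 2/(-2 + (-2 - 1*(-2))) = 2/(-2 + (-2 + 2)) = 2/(-2 + 0) = 2/(-2) = 2*(-1/2) = -1)
E(t) = t*(-1 + t) (E(t) = t*(t - 1) = t*(-1 + t))
1/((-3849 - 1*(-24127)) + E(c)) = 1/((-3849 - 1*(-24127)) + 109*(-1 + 109)) = 1/((-3849 + 24127) + 109*108) = 1/(20278 + 11772) = 1/32050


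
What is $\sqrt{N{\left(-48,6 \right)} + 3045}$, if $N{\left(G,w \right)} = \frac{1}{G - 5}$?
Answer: $\frac{2 \sqrt{2138338}}{53} \approx 55.181$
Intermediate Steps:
$N{\left(G,w \right)} = \frac{1}{-5 + G}$
$\sqrt{N{\left(-48,6 \right)} + 3045} = \sqrt{\frac{1}{-5 - 48} + 3045} = \sqrt{\frac{1}{-53} + 3045} = \sqrt{- \frac{1}{53} + 3045} = \sqrt{\frac{161384}{53}} = \frac{2 \sqrt{2138338}}{53}$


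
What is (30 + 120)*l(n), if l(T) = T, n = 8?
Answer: 1200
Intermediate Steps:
(30 + 120)*l(n) = (30 + 120)*8 = 150*8 = 1200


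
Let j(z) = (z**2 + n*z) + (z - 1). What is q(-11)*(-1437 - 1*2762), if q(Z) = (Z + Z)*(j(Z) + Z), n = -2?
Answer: 11085360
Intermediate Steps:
j(z) = -1 + z**2 - z (j(z) = (z**2 - 2*z) + (z - 1) = (z**2 - 2*z) + (-1 + z) = -1 + z**2 - z)
q(Z) = 2*Z*(-1 + Z**2) (q(Z) = (Z + Z)*((-1 + Z**2 - Z) + Z) = (2*Z)*(-1 + Z**2) = 2*Z*(-1 + Z**2))
q(-11)*(-1437 - 1*2762) = (2*(-11)*(-1 + (-11)**2))*(-1437 - 1*2762) = (2*(-11)*(-1 + 121))*(-1437 - 2762) = (2*(-11)*120)*(-4199) = -2640*(-4199) = 11085360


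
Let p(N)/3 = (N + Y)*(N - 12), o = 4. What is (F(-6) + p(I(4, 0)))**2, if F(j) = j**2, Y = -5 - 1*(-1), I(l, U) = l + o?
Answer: 144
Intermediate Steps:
I(l, U) = 4 + l (I(l, U) = l + 4 = 4 + l)
Y = -4 (Y = -5 + 1 = -4)
p(N) = 3*(-12 + N)*(-4 + N) (p(N) = 3*((N - 4)*(N - 12)) = 3*((-4 + N)*(-12 + N)) = 3*((-12 + N)*(-4 + N)) = 3*(-12 + N)*(-4 + N))
(F(-6) + p(I(4, 0)))**2 = ((-6)**2 + (144 - 48*(4 + 4) + 3*(4 + 4)**2))**2 = (36 + (144 - 48*8 + 3*8**2))**2 = (36 + (144 - 384 + 3*64))**2 = (36 + (144 - 384 + 192))**2 = (36 - 48)**2 = (-12)**2 = 144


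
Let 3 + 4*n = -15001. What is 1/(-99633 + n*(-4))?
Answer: -1/84629 ≈ -1.1816e-5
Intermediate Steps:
n = -3751 (n = -¾ + (¼)*(-15001) = -¾ - 15001/4 = -3751)
1/(-99633 + n*(-4)) = 1/(-99633 - 3751*(-4)) = 1/(-99633 + 15004) = 1/(-84629) = -1/84629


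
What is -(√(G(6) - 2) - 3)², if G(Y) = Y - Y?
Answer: -7 + 6*I*√2 ≈ -7.0 + 8.4853*I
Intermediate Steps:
G(Y) = 0
-(√(G(6) - 2) - 3)² = -(√(0 - 2) - 3)² = -(√(-2) - 3)² = -(I*√2 - 3)² = -(-3 + I*√2)²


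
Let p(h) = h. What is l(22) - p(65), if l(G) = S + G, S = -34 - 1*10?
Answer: -87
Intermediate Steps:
S = -44 (S = -34 - 10 = -44)
l(G) = -44 + G
l(22) - p(65) = (-44 + 22) - 1*65 = -22 - 65 = -87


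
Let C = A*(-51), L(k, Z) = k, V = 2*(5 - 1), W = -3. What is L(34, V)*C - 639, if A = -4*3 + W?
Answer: 25371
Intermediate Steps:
V = 8 (V = 2*4 = 8)
A = -15 (A = -4*3 - 3 = -12 - 3 = -15)
C = 765 (C = -15*(-51) = 765)
L(34, V)*C - 639 = 34*765 - 639 = 26010 - 639 = 25371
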